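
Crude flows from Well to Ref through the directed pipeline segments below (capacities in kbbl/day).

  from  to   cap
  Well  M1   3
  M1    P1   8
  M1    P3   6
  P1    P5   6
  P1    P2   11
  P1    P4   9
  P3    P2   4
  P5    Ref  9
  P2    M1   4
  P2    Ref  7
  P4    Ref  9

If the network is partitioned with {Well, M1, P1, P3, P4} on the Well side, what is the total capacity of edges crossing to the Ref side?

30

Edges leaving {Well, M1, P1, P3, P4}: P1→P5 (6), P1→P2 (11), P3→P2 (4), P4→Ref (9).
Cut capacity = 6 + 11 + 4 + 9 = 30.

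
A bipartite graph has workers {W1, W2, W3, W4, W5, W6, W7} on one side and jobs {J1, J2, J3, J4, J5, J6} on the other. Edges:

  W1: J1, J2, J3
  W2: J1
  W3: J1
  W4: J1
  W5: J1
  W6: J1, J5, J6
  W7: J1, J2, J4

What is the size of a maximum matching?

4

Unit-capacity flow: source→left, listed edges, right→sink; max matching = max flow.
Augmenting path W1→J1 (+1); matched 1.
Augmenting path W6→J5 (+1); matched 2.
Augmenting path W7→J2 (+1); matched 3.
Augmenting path W2→J1→W1→J3 (+1); matched 4.
No augmenting path remains; maximum matching = 4.
König certificate: {W1, W6, W7, J1} is a vertex cover of size 4 (every listed pair touches it), so no matching can be larger.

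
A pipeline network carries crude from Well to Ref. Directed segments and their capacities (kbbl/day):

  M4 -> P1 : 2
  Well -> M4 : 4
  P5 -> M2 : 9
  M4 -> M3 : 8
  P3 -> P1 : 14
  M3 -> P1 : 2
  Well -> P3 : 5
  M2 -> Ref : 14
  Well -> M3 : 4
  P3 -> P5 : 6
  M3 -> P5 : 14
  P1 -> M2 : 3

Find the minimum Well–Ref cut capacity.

12

Augment Well→M4→P1→M2→Ref: bottleneck 2, flow now 2.
Augment Well→P3→P1→M2→Ref: bottleneck 1, flow now 3.
Augment Well→P3→P5→M2→Ref: bottleneck 4, flow now 7.
Augment Well→M3→P5→M2→Ref: bottleneck 4, flow now 11.
Augment Well→M4→M3→P5→M2→Ref: bottleneck 1, flow now 12.
No augmenting path remains; maximum flow = 12.
By max-flow min-cut, the minimum cut capacity equals the max flow.
In the residual graph, reachable from Well: {Well, M4, P3, M3, P1, P5}.
Min-cut edges: P1→M2 (3), P5→M2 (9); capacity 3 + 9 = 12.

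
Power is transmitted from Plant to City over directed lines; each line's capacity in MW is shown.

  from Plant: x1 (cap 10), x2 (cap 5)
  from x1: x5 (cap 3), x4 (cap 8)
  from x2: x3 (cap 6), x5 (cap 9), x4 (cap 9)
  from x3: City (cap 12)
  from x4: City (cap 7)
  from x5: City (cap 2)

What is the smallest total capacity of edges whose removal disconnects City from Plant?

Augment Plant→x1→x4→City: bottleneck 7, flow now 7.
Augment Plant→x1→x5→City: bottleneck 2, flow now 9.
Augment Plant→x2→x3→City: bottleneck 5, flow now 14.
No augmenting path remains; maximum flow = 14.
By max-flow min-cut, the minimum cut capacity equals the max flow.
In the residual graph, reachable from Plant: {Plant, x1, x4, x5}.
Min-cut edges: Plant→x2 (5), x4→City (7), x5→City (2); capacity 5 + 7 + 2 = 14.

14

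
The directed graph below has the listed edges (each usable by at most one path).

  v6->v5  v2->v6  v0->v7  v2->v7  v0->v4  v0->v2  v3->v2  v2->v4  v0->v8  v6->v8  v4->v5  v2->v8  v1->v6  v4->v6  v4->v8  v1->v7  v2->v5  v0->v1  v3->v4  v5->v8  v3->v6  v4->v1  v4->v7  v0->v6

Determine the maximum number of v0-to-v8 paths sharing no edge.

5

Assign every edge capacity 1; by Menger, the answer equals the max flow.
Path v0→v8 (+1); total 1.
Path v0→v2→v8 (+1); total 2.
Path v0→v4→v8 (+1); total 3.
Path v0→v6→v8 (+1); total 4.
Path v0→v1→v6→v5→v8 (+1); total 5.
No residual v0→v8 path; max flow = 5.
Certifying cut of size 5: {v0→v1, v0→v2, v0→v4, v0→v6, v0→v8}.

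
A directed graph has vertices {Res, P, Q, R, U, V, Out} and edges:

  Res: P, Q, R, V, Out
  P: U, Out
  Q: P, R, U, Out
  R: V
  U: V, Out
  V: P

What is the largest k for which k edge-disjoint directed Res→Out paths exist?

Assign every edge capacity 1; by Menger, the answer equals the max flow.
Path Res→Out (+1); total 1.
Path Res→P→Out (+1); total 2.
Path Res→Q→Out (+1); total 3.
Path Res→V→P→U→Out (+1); total 4.
No residual Res→Out path; max flow = 4.
Certifying cut of size 4: {Res→Out, Res→P, Res→Q, V→P}.

4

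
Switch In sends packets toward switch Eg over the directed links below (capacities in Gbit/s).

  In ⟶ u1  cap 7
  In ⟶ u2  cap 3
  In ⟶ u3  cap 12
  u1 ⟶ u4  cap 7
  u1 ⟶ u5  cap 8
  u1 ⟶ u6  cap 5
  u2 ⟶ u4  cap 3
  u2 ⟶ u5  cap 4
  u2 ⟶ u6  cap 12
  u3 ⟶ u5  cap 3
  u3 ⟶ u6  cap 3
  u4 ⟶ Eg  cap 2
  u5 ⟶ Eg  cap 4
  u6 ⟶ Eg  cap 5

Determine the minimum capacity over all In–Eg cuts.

11

Augment In→u1→u4→Eg: bottleneck 2, flow now 2.
Augment In→u1→u5→Eg: bottleneck 4, flow now 6.
Augment In→u1→u6→Eg: bottleneck 1, flow now 7.
Augment In→u2→u6→Eg: bottleneck 3, flow now 10.
Augment In→u3→u6→Eg: bottleneck 1, flow now 11.
No augmenting path remains; maximum flow = 11.
By max-flow min-cut, the minimum cut capacity equals the max flow.
In the residual graph, reachable from In: {In, u1, u2, u3, u4, u5, u6}.
Min-cut edges: u4→Eg (2), u5→Eg (4), u6→Eg (5); capacity 2 + 4 + 5 = 11.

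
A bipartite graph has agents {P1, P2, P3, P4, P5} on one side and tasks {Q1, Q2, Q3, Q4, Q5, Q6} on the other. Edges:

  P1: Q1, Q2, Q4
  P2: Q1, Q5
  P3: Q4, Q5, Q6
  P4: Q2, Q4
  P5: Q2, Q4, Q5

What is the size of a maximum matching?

Unit-capacity flow: source→left, listed edges, right→sink; max matching = max flow.
Augmenting path P1→Q1 (+1); matched 1.
Augmenting path P2→Q5 (+1); matched 2.
Augmenting path P3→Q4 (+1); matched 3.
Augmenting path P4→Q2 (+1); matched 4.
Augmenting path P5→Q4→P3→Q6 (+1); matched 5.
No augmenting path remains; maximum matching = 5.
König certificate: {P1, P2, P3, P4, P5} is a vertex cover of size 5 (every listed pair touches it), so no matching can be larger.

5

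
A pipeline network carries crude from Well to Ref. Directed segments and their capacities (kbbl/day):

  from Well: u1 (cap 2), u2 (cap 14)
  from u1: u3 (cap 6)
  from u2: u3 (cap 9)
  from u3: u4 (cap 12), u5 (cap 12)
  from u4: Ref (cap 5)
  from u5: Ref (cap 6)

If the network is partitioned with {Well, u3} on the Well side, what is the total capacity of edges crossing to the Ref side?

40

Edges leaving {Well, u3}: Well→u1 (2), Well→u2 (14), u3→u4 (12), u3→u5 (12).
Cut capacity = 2 + 14 + 12 + 12 = 40.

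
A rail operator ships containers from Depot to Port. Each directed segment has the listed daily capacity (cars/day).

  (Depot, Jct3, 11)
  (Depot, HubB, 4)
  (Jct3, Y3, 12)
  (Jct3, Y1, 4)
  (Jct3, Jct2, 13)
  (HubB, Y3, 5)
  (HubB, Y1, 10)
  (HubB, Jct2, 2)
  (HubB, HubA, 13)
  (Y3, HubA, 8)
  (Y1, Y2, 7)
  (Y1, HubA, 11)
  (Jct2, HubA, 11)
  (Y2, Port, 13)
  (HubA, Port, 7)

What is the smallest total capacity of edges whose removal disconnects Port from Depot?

Augment Depot→HubB→HubA→Port: bottleneck 4, flow now 4.
Augment Depot→Jct3→Y3→HubA→Port: bottleneck 3, flow now 7.
Augment Depot→Jct3→Y1→Y2→Port: bottleneck 4, flow now 11.
Augment Depot→Jct3→Y3→HubA→HubB→Y1→Y2→Port: bottleneck 3, flow now 14. (uses reverse residual edge)
No augmenting path remains; maximum flow = 14.
By max-flow min-cut, the minimum cut capacity equals the max flow.
In the residual graph, reachable from Depot: {Depot, Jct3, HubB, Y3, Y1, Jct2, HubA}.
Min-cut edges: Y1→Y2 (7), HubA→Port (7); capacity 7 + 7 = 14.

14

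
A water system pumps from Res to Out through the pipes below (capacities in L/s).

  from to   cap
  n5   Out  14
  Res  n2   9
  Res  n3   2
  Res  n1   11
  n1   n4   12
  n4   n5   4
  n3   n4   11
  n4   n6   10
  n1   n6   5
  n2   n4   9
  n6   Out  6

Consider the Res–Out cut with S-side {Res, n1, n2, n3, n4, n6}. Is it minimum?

Given cut capacity: 4 + 6 = 10.
Augment Res→n1→n6→Out: bottleneck 5, flow now 5.
Augment Res→n1→n4→n5→Out: bottleneck 4, flow now 9.
Augment Res→n1→n4→n6→Out: bottleneck 1, flow now 10.
No augmenting path remains; maximum flow = 10.
Cut capacity 10 equals the max flow, so it is a minimum cut.

Yes — it is a minimum cut (capacity 10).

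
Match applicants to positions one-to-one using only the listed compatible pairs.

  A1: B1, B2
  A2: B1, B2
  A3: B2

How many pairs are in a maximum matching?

2

Unit-capacity flow: source→left, listed edges, right→sink; max matching = max flow.
Augmenting path A1→B1 (+1); matched 1.
Augmenting path A2→B2 (+1); matched 2.
No augmenting path remains; maximum matching = 2.
König certificate: {B1, B2} is a vertex cover of size 2 (every listed pair touches it), so no matching can be larger.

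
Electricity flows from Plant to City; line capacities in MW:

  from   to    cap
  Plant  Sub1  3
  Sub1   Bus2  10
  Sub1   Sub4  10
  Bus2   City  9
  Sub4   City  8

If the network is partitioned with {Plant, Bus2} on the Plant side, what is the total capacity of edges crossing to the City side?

Edges leaving {Plant, Bus2}: Plant→Sub1 (3), Bus2→City (9).
Cut capacity = 3 + 9 = 12.

12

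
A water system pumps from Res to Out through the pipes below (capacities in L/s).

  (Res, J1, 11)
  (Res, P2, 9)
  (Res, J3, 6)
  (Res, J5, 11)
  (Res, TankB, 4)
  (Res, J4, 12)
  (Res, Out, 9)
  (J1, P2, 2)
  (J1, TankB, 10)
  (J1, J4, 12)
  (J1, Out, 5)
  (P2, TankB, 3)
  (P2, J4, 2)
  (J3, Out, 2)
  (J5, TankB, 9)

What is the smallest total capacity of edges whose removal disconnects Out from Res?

Augment Res→Out: bottleneck 9, flow now 9.
Augment Res→J1→Out: bottleneck 5, flow now 14.
Augment Res→J3→Out: bottleneck 2, flow now 16.
No augmenting path remains; maximum flow = 16.
By max-flow min-cut, the minimum cut capacity equals the max flow.
In the residual graph, reachable from Res: {Res, J1, P2, J3, J5, TankB, J4}.
Min-cut edges: Res→Out (9), J1→Out (5), J3→Out (2); capacity 9 + 5 + 2 = 16.

16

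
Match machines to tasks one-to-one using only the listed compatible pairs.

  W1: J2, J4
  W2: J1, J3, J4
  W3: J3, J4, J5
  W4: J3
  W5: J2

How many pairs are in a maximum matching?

Unit-capacity flow: source→left, listed edges, right→sink; max matching = max flow.
Augmenting path W1→J2 (+1); matched 1.
Augmenting path W2→J1 (+1); matched 2.
Augmenting path W3→J3 (+1); matched 3.
Augmenting path W4→J3→W3→J4 (+1); matched 4.
Augmenting path W5→J2→W1→J4→W3→J5 (+1); matched 5.
No augmenting path remains; maximum matching = 5.
König certificate: {W1, W2, W3, W4, W5} is a vertex cover of size 5 (every listed pair touches it), so no matching can be larger.

5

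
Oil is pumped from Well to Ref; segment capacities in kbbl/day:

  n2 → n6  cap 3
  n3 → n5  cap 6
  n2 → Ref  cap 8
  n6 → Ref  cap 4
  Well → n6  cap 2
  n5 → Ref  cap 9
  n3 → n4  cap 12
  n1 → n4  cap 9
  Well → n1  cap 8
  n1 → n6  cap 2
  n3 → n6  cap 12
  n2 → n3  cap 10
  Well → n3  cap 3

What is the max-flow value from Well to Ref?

Augment Well→n6→Ref: bottleneck 2, flow now 2.
Augment Well→n1→n6→Ref: bottleneck 2, flow now 4.
Augment Well→n3→n5→Ref: bottleneck 3, flow now 7.
No augmenting path remains; maximum flow = 7.
In the residual graph, reachable from Well: {Well, n1, n4}.
Min-cut edges: Well→n3 (3), Well→n6 (2), n1→n6 (2); capacity 3 + 2 + 2 = 7.
This cut is saturated, so no flow can exceed 7.

7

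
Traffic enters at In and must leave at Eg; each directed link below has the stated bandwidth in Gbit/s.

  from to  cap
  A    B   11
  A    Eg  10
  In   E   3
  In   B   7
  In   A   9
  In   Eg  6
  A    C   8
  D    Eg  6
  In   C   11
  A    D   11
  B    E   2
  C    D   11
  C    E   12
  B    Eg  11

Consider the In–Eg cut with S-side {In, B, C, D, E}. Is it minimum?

Given cut capacity: 9 + 6 + 11 + 6 = 32.
Augment In→Eg: bottleneck 6, flow now 6.
Augment In→A→Eg: bottleneck 9, flow now 15.
Augment In→B→Eg: bottleneck 7, flow now 22.
Augment In→C→D→Eg: bottleneck 6, flow now 28.
No augmenting path remains; maximum flow = 28.
In the residual graph, reachable from In: {In, C, D, E}.
Min-cut edges: In→A (9), In→B (7), In→Eg (6), D→Eg (6); capacity 9 + 7 + 6 + 6 = 28.
Cut capacity 32 exceeds the max flow 28, so it is not minimum.

No — its capacity is 32, but the minimum cut has capacity 28.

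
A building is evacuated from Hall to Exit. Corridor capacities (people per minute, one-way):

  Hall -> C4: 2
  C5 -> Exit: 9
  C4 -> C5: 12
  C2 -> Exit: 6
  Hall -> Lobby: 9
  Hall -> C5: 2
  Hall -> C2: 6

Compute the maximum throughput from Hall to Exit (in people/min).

10

Augment Hall→C2→Exit: bottleneck 6, flow now 6.
Augment Hall→C5→Exit: bottleneck 2, flow now 8.
Augment Hall→C4→C5→Exit: bottleneck 2, flow now 10.
No augmenting path remains; maximum flow = 10.
In the residual graph, reachable from Hall: {Hall, Lobby}.
Min-cut edges: Hall→C2 (6), Hall→C4 (2), Hall→C5 (2); capacity 6 + 2 + 2 = 10.
This cut is saturated, so no flow can exceed 10.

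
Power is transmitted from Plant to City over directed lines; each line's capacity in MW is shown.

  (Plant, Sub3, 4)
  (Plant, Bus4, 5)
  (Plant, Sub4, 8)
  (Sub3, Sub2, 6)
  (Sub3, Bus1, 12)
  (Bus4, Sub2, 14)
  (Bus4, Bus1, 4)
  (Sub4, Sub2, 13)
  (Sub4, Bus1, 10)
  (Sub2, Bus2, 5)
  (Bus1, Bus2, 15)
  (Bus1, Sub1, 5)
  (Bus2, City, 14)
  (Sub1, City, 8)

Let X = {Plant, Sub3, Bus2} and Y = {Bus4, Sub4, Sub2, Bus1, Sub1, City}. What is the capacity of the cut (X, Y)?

45

Edges leaving {Plant, Sub3, Bus2}: Plant→Bus4 (5), Plant→Sub4 (8), Sub3→Sub2 (6), Sub3→Bus1 (12), Bus2→City (14).
Cut capacity = 5 + 8 + 6 + 12 + 14 = 45.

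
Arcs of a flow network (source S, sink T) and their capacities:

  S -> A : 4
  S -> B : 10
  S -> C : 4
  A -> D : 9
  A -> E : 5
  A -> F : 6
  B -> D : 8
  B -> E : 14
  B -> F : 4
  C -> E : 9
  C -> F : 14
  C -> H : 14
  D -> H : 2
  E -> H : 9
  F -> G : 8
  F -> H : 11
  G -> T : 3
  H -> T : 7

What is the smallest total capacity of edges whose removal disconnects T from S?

10

Augment S→C→H→T: bottleneck 4, flow now 4.
Augment S→A→D→H→T: bottleneck 2, flow now 6.
Augment S→A→E→H→T: bottleneck 1, flow now 7.
Augment S→A→F→G→T: bottleneck 1, flow now 8.
Augment S→B→F→G→T: bottleneck 2, flow now 10.
No augmenting path remains; maximum flow = 10.
By max-flow min-cut, the minimum cut capacity equals the max flow.
In the residual graph, reachable from S: {S, A, B, C, D, E, F, G, H}.
Min-cut edges: G→T (3), H→T (7); capacity 3 + 7 = 10.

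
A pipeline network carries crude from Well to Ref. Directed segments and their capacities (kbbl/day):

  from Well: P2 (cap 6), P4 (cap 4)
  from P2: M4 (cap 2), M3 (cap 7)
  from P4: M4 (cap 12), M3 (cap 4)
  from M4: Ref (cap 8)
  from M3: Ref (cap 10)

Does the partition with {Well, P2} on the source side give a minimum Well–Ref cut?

Given cut capacity: 4 + 2 + 7 = 13.
Augment Well→P2→M4→Ref: bottleneck 2, flow now 2.
Augment Well→P2→M3→Ref: bottleneck 4, flow now 6.
Augment Well→P4→M4→Ref: bottleneck 4, flow now 10.
No augmenting path remains; maximum flow = 10.
In the residual graph, reachable from Well: {Well}.
Min-cut edges: Well→P2 (6), Well→P4 (4); capacity 6 + 4 = 10.
Cut capacity 13 exceeds the max flow 10, so it is not minimum.

No — its capacity is 13, but the minimum cut has capacity 10.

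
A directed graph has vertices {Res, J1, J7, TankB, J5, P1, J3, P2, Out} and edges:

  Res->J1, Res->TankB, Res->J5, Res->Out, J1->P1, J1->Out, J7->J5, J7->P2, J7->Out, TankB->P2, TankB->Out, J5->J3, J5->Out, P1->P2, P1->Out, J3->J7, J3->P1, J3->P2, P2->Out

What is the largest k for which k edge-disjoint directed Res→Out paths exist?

Assign every edge capacity 1; by Menger, the answer equals the max flow.
Path Res→Out (+1); total 1.
Path Res→J1→Out (+1); total 2.
Path Res→TankB→Out (+1); total 3.
Path Res→J5→Out (+1); total 4.
No residual Res→Out path; max flow = 4.
Certifying cut of size 4: {Res→J1, Res→J5, Res→Out, Res→TankB}.

4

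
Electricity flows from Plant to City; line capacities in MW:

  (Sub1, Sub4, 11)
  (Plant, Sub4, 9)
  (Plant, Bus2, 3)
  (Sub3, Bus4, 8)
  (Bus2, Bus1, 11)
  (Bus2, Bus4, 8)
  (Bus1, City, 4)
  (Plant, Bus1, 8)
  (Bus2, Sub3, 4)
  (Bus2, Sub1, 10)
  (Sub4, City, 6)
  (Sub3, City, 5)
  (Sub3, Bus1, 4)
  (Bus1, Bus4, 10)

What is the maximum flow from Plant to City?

13

Augment Plant→Bus1→City: bottleneck 4, flow now 4.
Augment Plant→Sub4→City: bottleneck 6, flow now 10.
Augment Plant→Bus2→Sub3→City: bottleneck 3, flow now 13.
No augmenting path remains; maximum flow = 13.
In the residual graph, reachable from Plant: {Plant, Bus1, Bus4, Sub4}.
Min-cut edges: Plant→Bus2 (3), Bus1→City (4), Sub4→City (6); capacity 3 + 4 + 6 = 13.
This cut is saturated, so no flow can exceed 13.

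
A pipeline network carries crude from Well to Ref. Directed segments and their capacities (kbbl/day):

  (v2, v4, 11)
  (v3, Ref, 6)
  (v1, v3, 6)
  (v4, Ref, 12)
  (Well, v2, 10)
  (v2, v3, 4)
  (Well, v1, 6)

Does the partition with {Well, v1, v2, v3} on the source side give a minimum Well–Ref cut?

No — its capacity is 17, but the minimum cut has capacity 16.

Given cut capacity: 11 + 6 = 17.
Augment Well→v1→v3→Ref: bottleneck 6, flow now 6.
Augment Well→v2→v4→Ref: bottleneck 10, flow now 16.
No augmenting path remains; maximum flow = 16.
In the residual graph, reachable from Well: {Well}.
Min-cut edges: Well→v1 (6), Well→v2 (10); capacity 6 + 10 = 16.
Cut capacity 17 exceeds the max flow 16, so it is not minimum.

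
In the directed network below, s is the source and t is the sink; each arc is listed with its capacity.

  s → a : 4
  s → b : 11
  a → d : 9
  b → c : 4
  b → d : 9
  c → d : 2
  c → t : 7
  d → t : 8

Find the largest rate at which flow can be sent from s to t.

12

Augment s→a→d→t: bottleneck 4, flow now 4.
Augment s→b→c→t: bottleneck 4, flow now 8.
Augment s→b→d→t: bottleneck 4, flow now 12.
No augmenting path remains; maximum flow = 12.
In the residual graph, reachable from s: {s, a, b, d}.
Min-cut edges: b→c (4), d→t (8); capacity 4 + 8 = 12.
This cut is saturated, so no flow can exceed 12.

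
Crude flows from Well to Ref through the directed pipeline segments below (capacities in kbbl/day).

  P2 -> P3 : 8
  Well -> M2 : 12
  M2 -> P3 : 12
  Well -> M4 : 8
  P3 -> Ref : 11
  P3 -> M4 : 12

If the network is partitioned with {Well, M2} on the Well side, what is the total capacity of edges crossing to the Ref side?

20

Edges leaving {Well, M2}: Well→M4 (8), M2→P3 (12).
Cut capacity = 8 + 12 = 20.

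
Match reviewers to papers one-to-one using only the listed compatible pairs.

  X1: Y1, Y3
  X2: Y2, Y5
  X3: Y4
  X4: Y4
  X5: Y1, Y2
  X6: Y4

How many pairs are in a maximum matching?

4

Unit-capacity flow: source→left, listed edges, right→sink; max matching = max flow.
Augmenting path X1→Y1 (+1); matched 1.
Augmenting path X2→Y2 (+1); matched 2.
Augmenting path X3→Y4 (+1); matched 3.
Augmenting path X5→Y1→X1→Y3 (+1); matched 4.
No augmenting path remains; maximum matching = 4.
König certificate: {X1, X2, X5, Y4} is a vertex cover of size 4 (every listed pair touches it), so no matching can be larger.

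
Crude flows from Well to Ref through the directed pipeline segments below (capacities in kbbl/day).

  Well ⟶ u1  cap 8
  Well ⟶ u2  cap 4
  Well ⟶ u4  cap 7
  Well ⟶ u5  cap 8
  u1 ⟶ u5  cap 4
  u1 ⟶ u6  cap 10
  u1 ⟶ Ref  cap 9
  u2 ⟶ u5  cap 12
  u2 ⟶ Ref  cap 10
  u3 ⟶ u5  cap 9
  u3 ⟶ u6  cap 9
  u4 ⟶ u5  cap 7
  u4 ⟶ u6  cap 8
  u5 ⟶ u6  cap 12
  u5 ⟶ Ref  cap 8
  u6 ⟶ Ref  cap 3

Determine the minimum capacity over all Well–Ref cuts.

23

Augment Well→u1→Ref: bottleneck 8, flow now 8.
Augment Well→u2→Ref: bottleneck 4, flow now 12.
Augment Well→u5→Ref: bottleneck 8, flow now 20.
Augment Well→u4→u6→Ref: bottleneck 3, flow now 23.
No augmenting path remains; maximum flow = 23.
By max-flow min-cut, the minimum cut capacity equals the max flow.
In the residual graph, reachable from Well: {Well, u4, u5, u6}.
Min-cut edges: Well→u1 (8), Well→u2 (4), u5→Ref (8), u6→Ref (3); capacity 8 + 4 + 8 + 3 = 23.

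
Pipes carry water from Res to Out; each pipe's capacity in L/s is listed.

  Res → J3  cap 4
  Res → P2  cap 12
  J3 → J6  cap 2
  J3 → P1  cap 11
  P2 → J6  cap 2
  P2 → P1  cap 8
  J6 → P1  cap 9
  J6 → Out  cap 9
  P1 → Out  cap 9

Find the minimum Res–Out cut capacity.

Augment Res→J3→J6→Out: bottleneck 2, flow now 2.
Augment Res→J3→P1→Out: bottleneck 2, flow now 4.
Augment Res→P2→J6→Out: bottleneck 2, flow now 6.
Augment Res→P2→P1→Out: bottleneck 7, flow now 13.
No augmenting path remains; maximum flow = 13.
By max-flow min-cut, the minimum cut capacity equals the max flow.
In the residual graph, reachable from Res: {Res, J3, P2, P1}.
Min-cut edges: J3→J6 (2), P2→J6 (2), P1→Out (9); capacity 2 + 2 + 9 = 13.

13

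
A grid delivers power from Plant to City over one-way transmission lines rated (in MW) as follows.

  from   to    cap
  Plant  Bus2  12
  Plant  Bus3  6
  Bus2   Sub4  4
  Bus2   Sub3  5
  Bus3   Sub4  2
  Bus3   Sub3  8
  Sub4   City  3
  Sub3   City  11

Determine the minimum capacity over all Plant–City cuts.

14

Augment Plant→Bus2→Sub4→City: bottleneck 3, flow now 3.
Augment Plant→Bus2→Sub3→City: bottleneck 5, flow now 8.
Augment Plant→Bus3→Sub3→City: bottleneck 6, flow now 14.
No augmenting path remains; maximum flow = 14.
By max-flow min-cut, the minimum cut capacity equals the max flow.
In the residual graph, reachable from Plant: {Plant, Bus2, Sub4}.
Min-cut edges: Plant→Bus3 (6), Bus2→Sub3 (5), Sub4→City (3); capacity 6 + 5 + 3 = 14.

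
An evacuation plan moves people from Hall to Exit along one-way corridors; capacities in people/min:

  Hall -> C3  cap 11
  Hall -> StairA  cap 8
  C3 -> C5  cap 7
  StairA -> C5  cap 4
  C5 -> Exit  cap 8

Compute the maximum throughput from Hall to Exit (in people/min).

Augment Hall→C3→C5→Exit: bottleneck 7, flow now 7.
Augment Hall→StairA→C5→Exit: bottleneck 1, flow now 8.
No augmenting path remains; maximum flow = 8.
In the residual graph, reachable from Hall: {Hall, C3, StairA, C5}.
Min-cut edges: C5→Exit (8); capacity 8 = 8.
This cut is saturated, so no flow can exceed 8.

8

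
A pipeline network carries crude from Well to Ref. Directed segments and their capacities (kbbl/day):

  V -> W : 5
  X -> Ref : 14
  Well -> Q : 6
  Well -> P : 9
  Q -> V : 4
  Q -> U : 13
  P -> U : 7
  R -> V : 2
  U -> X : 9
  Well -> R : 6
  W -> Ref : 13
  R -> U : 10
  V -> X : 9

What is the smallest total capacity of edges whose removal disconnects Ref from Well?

Augment Well→P→U→X→Ref: bottleneck 7, flow now 7.
Augment Well→Q→U→X→Ref: bottleneck 2, flow now 9.
Augment Well→Q→V→W→Ref: bottleneck 4, flow now 13.
Augment Well→R→V→W→Ref: bottleneck 1, flow now 14.
Augment Well→R→V→X→Ref: bottleneck 1, flow now 15.
No augmenting path remains; maximum flow = 15.
By max-flow min-cut, the minimum cut capacity equals the max flow.
In the residual graph, reachable from Well: {Well, P, Q, R, U}.
Min-cut edges: Q→V (4), R→V (2), U→X (9); capacity 4 + 2 + 9 = 15.

15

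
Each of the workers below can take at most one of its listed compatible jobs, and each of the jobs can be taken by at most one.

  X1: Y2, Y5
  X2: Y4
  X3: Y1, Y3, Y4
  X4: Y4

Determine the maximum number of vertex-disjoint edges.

Unit-capacity flow: source→left, listed edges, right→sink; max matching = max flow.
Augmenting path X1→Y2 (+1); matched 1.
Augmenting path X2→Y4 (+1); matched 2.
Augmenting path X3→Y1 (+1); matched 3.
No augmenting path remains; maximum matching = 3.
König certificate: {X1, X3, Y4} is a vertex cover of size 3 (every listed pair touches it), so no matching can be larger.

3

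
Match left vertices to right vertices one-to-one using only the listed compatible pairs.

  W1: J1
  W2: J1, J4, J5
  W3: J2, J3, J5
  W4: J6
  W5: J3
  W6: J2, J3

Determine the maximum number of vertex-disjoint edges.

Unit-capacity flow: source→left, listed edges, right→sink; max matching = max flow.
Augmenting path W1→J1 (+1); matched 1.
Augmenting path W2→J4 (+1); matched 2.
Augmenting path W3→J2 (+1); matched 3.
Augmenting path W4→J6 (+1); matched 4.
Augmenting path W5→J3 (+1); matched 5.
Augmenting path W6→J2→W3→J5 (+1); matched 6.
No augmenting path remains; maximum matching = 6.
König certificate: {W1, W2, W3, W4, W5, W6} is a vertex cover of size 6 (every listed pair touches it), so no matching can be larger.

6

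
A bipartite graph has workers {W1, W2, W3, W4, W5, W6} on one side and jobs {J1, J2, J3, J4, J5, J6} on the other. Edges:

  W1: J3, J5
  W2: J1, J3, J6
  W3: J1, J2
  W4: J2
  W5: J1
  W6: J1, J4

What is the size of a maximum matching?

5

Unit-capacity flow: source→left, listed edges, right→sink; max matching = max flow.
Augmenting path W1→J3 (+1); matched 1.
Augmenting path W2→J1 (+1); matched 2.
Augmenting path W3→J2 (+1); matched 3.
Augmenting path W6→J4 (+1); matched 4.
Augmenting path W5→J1→W2→J6 (+1); matched 5.
No augmenting path remains; maximum matching = 5.
König certificate: {W1, W2, W6, J1, J2} is a vertex cover of size 5 (every listed pair touches it), so no matching can be larger.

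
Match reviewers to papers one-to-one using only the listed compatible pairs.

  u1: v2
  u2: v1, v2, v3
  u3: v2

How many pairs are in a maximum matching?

2

Unit-capacity flow: source→left, listed edges, right→sink; max matching = max flow.
Augmenting path u1→v2 (+1); matched 1.
Augmenting path u2→v1 (+1); matched 2.
No augmenting path remains; maximum matching = 2.
König certificate: {u2, v2} is a vertex cover of size 2 (every listed pair touches it), so no matching can be larger.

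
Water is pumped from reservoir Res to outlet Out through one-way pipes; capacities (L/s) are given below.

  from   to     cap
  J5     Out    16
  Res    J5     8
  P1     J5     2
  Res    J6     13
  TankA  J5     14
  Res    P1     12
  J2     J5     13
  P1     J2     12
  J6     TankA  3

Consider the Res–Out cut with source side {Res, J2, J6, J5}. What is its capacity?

31

Edges leaving {Res, J2, J6, J5}: Res→P1 (12), J6→TankA (3), J5→Out (16).
Cut capacity = 12 + 3 + 16 = 31.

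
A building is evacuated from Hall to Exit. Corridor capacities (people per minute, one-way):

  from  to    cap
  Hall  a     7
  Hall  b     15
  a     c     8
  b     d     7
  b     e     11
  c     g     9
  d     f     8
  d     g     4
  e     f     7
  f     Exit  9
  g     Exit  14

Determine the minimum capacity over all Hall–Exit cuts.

Augment Hall→a→c→g→Exit: bottleneck 7, flow now 7.
Augment Hall→b→d→f→Exit: bottleneck 7, flow now 14.
Augment Hall→b→e→f→Exit: bottleneck 2, flow now 16.
Augment Hall→b→e→f→d→g→Exit: bottleneck 4, flow now 20. (uses reverse residual edge)
No augmenting path remains; maximum flow = 20.
By max-flow min-cut, the minimum cut capacity equals the max flow.
In the residual graph, reachable from Hall: {Hall, b, d, e, f}.
Min-cut edges: Hall→a (7), d→g (4), f→Exit (9); capacity 7 + 4 + 9 = 20.

20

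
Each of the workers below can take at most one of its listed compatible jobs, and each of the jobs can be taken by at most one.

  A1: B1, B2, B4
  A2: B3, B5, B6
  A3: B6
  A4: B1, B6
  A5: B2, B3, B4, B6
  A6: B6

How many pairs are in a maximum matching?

5

Unit-capacity flow: source→left, listed edges, right→sink; max matching = max flow.
Augmenting path A1→B1 (+1); matched 1.
Augmenting path A2→B3 (+1); matched 2.
Augmenting path A3→B6 (+1); matched 3.
Augmenting path A5→B2 (+1); matched 4.
Augmenting path A4→B1→A1→B4 (+1); matched 5.
No augmenting path remains; maximum matching = 5.
König certificate: {A1, A2, A4, A5, B6} is a vertex cover of size 5 (every listed pair touches it), so no matching can be larger.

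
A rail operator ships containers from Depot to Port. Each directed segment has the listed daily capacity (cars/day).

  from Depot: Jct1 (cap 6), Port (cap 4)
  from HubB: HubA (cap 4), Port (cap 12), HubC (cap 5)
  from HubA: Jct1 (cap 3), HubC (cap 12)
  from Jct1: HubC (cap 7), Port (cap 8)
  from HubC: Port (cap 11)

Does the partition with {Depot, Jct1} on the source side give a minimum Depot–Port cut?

Given cut capacity: 4 + 7 + 8 = 19.
Augment Depot→Port: bottleneck 4, flow now 4.
Augment Depot→Jct1→Port: bottleneck 6, flow now 10.
No augmenting path remains; maximum flow = 10.
In the residual graph, reachable from Depot: {Depot}.
Min-cut edges: Depot→Jct1 (6), Depot→Port (4); capacity 6 + 4 = 10.
Cut capacity 19 exceeds the max flow 10, so it is not minimum.

No — its capacity is 19, but the minimum cut has capacity 10.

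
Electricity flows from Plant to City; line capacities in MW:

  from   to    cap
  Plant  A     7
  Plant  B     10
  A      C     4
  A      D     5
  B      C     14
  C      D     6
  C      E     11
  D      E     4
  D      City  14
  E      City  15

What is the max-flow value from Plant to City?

Augment Plant→A→D→City: bottleneck 5, flow now 5.
Augment Plant→A→C→D→City: bottleneck 2, flow now 7.
Augment Plant→B→C→D→City: bottleneck 4, flow now 11.
Augment Plant→B→C→E→City: bottleneck 6, flow now 17.
No augmenting path remains; maximum flow = 17.
In the residual graph, reachable from Plant: {Plant}.
Min-cut edges: Plant→A (7), Plant→B (10); capacity 7 + 10 = 17.
This cut is saturated, so no flow can exceed 17.

17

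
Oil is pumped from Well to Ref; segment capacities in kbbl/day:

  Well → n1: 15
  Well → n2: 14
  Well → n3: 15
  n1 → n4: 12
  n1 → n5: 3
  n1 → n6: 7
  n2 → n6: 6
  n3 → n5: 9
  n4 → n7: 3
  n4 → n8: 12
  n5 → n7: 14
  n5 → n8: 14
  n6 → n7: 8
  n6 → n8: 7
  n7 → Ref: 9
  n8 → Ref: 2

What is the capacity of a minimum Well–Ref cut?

Augment Well→n1→n4→n7→Ref: bottleneck 3, flow now 3.
Augment Well→n1→n4→n8→Ref: bottleneck 2, flow now 5.
Augment Well→n1→n5→n7→Ref: bottleneck 3, flow now 8.
Augment Well→n1→n6→n7→Ref: bottleneck 3, flow now 11.
No augmenting path remains; maximum flow = 11.
By max-flow min-cut, the minimum cut capacity equals the max flow.
In the residual graph, reachable from Well: {Well, n1, n2, n3, n4, n5, n6, n7, n8}.
Min-cut edges: n7→Ref (9), n8→Ref (2); capacity 9 + 2 = 11.

11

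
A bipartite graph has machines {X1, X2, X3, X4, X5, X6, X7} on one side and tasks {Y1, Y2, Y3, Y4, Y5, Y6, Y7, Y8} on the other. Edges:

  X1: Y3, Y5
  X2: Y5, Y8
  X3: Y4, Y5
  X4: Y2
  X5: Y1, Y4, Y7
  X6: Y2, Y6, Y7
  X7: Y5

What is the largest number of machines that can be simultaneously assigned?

Unit-capacity flow: source→left, listed edges, right→sink; max matching = max flow.
Augmenting path X1→Y3 (+1); matched 1.
Augmenting path X2→Y5 (+1); matched 2.
Augmenting path X3→Y4 (+1); matched 3.
Augmenting path X4→Y2 (+1); matched 4.
Augmenting path X5→Y1 (+1); matched 5.
Augmenting path X6→Y6 (+1); matched 6.
Augmenting path X7→Y5→X2→Y8 (+1); matched 7.
No augmenting path remains; maximum matching = 7.
König certificate: {X1, X2, X3, X4, X5, X6, X7} is a vertex cover of size 7 (every listed pair touches it), so no matching can be larger.

7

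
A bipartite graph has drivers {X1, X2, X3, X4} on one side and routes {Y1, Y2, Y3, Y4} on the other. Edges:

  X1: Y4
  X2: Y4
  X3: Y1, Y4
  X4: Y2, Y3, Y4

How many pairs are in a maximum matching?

3

Unit-capacity flow: source→left, listed edges, right→sink; max matching = max flow.
Augmenting path X1→Y4 (+1); matched 1.
Augmenting path X3→Y1 (+1); matched 2.
Augmenting path X4→Y2 (+1); matched 3.
No augmenting path remains; maximum matching = 3.
König certificate: {X3, X4, Y4} is a vertex cover of size 3 (every listed pair touches it), so no matching can be larger.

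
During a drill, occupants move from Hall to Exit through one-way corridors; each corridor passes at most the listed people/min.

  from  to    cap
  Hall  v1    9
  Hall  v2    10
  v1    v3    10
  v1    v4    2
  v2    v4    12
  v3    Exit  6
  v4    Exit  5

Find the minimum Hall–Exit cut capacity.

Augment Hall→v1→v3→Exit: bottleneck 6, flow now 6.
Augment Hall→v1→v4→Exit: bottleneck 2, flow now 8.
Augment Hall→v2→v4→Exit: bottleneck 3, flow now 11.
No augmenting path remains; maximum flow = 11.
By max-flow min-cut, the minimum cut capacity equals the max flow.
In the residual graph, reachable from Hall: {Hall, v1, v2, v3, v4}.
Min-cut edges: v3→Exit (6), v4→Exit (5); capacity 6 + 5 = 11.

11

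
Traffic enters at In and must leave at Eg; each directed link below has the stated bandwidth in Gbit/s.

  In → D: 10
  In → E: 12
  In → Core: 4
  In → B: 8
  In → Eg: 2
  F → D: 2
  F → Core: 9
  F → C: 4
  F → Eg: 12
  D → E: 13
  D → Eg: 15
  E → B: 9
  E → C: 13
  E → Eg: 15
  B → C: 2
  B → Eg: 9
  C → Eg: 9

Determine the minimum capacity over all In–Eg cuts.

Augment In→Eg: bottleneck 2, flow now 2.
Augment In→D→Eg: bottleneck 10, flow now 12.
Augment In→E→Eg: bottleneck 12, flow now 24.
Augment In→B→Eg: bottleneck 8, flow now 32.
No augmenting path remains; maximum flow = 32.
By max-flow min-cut, the minimum cut capacity equals the max flow.
In the residual graph, reachable from In: {In, Core}.
Min-cut edges: In→D (10), In→E (12), In→B (8), In→Eg (2); capacity 10 + 12 + 8 + 2 = 32.

32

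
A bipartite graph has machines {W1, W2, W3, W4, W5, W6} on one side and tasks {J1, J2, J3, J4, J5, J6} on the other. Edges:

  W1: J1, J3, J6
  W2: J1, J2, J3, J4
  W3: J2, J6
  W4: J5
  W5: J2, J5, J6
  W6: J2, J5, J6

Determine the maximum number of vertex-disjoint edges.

5

Unit-capacity flow: source→left, listed edges, right→sink; max matching = max flow.
Augmenting path W1→J1 (+1); matched 1.
Augmenting path W2→J2 (+1); matched 2.
Augmenting path W3→J6 (+1); matched 3.
Augmenting path W4→J5 (+1); matched 4.
Augmenting path W5→J2→W2→J3 (+1); matched 5.
No augmenting path remains; maximum matching = 5.
König certificate: {W1, W2, J2, J5, J6} is a vertex cover of size 5 (every listed pair touches it), so no matching can be larger.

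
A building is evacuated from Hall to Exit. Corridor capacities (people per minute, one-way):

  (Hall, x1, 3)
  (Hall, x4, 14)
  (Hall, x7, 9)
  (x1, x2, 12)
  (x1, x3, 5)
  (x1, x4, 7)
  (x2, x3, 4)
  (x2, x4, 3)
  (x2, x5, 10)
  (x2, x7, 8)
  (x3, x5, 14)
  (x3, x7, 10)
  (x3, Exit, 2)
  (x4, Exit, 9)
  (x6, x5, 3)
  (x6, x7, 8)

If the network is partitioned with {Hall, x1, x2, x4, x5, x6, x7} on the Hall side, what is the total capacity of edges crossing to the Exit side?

18

Edges leaving {Hall, x1, x2, x4, x5, x6, x7}: x1→x3 (5), x2→x3 (4), x4→Exit (9).
Cut capacity = 5 + 4 + 9 = 18.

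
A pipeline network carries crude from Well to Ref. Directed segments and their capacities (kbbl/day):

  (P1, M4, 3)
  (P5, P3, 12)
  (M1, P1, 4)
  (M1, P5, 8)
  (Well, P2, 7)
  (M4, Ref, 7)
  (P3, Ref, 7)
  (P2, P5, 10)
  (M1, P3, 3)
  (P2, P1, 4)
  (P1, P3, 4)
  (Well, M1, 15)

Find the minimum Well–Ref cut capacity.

Augment Well→M1→P3→Ref: bottleneck 3, flow now 3.
Augment Well→P2→P1→M4→Ref: bottleneck 3, flow now 6.
Augment Well→P2→P1→P3→Ref: bottleneck 1, flow now 7.
Augment Well→P2→P5→P3→Ref: bottleneck 3, flow now 10.
No augmenting path remains; maximum flow = 10.
By max-flow min-cut, the minimum cut capacity equals the max flow.
In the residual graph, reachable from Well: {Well, P2, M1, P1, P5, P3}.
Min-cut edges: P1→M4 (3), P3→Ref (7); capacity 3 + 7 = 10.

10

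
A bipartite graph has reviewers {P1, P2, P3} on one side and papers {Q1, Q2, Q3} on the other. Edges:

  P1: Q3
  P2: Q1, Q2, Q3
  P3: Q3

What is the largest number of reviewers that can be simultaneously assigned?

Unit-capacity flow: source→left, listed edges, right→sink; max matching = max flow.
Augmenting path P1→Q3 (+1); matched 1.
Augmenting path P2→Q1 (+1); matched 2.
No augmenting path remains; maximum matching = 2.
König certificate: {P2, Q3} is a vertex cover of size 2 (every listed pair touches it), so no matching can be larger.

2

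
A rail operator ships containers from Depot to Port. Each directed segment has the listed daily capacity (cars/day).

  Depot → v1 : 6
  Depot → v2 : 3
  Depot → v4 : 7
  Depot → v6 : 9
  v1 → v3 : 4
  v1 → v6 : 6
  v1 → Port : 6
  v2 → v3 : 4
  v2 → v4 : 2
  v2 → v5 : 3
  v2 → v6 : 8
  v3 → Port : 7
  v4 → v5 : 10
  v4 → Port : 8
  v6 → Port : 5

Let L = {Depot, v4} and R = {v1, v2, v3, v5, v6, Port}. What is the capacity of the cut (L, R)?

Edges leaving {Depot, v4}: Depot→v1 (6), Depot→v2 (3), Depot→v6 (9), v4→v5 (10), v4→Port (8).
Cut capacity = 6 + 3 + 9 + 10 + 8 = 36.

36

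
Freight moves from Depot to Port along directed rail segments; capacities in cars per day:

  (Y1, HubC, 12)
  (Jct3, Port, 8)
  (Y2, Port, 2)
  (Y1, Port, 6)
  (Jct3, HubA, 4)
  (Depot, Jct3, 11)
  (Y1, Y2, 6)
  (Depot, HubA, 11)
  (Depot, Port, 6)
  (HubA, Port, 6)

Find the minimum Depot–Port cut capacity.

20

Augment Depot→Port: bottleneck 6, flow now 6.
Augment Depot→Jct3→Port: bottleneck 8, flow now 14.
Augment Depot→HubA→Port: bottleneck 6, flow now 20.
No augmenting path remains; maximum flow = 20.
By max-flow min-cut, the minimum cut capacity equals the max flow.
In the residual graph, reachable from Depot: {Depot, Jct3, HubA}.
Min-cut edges: Depot→Port (6), Jct3→Port (8), HubA→Port (6); capacity 6 + 8 + 6 = 20.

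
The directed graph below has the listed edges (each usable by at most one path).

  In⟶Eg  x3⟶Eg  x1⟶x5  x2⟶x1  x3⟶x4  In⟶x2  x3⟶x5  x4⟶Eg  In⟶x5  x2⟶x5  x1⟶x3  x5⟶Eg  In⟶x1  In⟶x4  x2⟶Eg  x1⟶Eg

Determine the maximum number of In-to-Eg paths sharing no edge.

Assign every edge capacity 1; by Menger, the answer equals the max flow.
Path In→Eg (+1); total 1.
Path In→x1→Eg (+1); total 2.
Path In→x2→Eg (+1); total 3.
Path In→x4→Eg (+1); total 4.
Path In→x5→Eg (+1); total 5.
No residual In→Eg path; max flow = 5.
Certifying cut of size 5: {In→Eg, In→x1, In→x2, In→x4, In→x5}.

5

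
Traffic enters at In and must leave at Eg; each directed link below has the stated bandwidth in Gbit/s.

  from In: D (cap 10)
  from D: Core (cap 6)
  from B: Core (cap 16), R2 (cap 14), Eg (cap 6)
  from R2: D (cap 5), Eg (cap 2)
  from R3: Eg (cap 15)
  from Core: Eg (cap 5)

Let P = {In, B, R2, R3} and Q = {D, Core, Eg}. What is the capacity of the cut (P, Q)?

Edges leaving {In, B, R2, R3}: In→D (10), B→Core (16), B→Eg (6), R2→D (5), R2→Eg (2), R3→Eg (15).
Cut capacity = 10 + 16 + 6 + 5 + 2 + 15 = 54.

54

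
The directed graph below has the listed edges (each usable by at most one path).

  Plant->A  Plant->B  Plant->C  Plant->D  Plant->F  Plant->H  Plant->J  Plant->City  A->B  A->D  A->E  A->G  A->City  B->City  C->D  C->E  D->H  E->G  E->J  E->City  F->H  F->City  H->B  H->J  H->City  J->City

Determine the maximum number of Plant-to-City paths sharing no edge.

Assign every edge capacity 1; by Menger, the answer equals the max flow.
Path Plant→City (+1); total 1.
Path Plant→A→City (+1); total 2.
Path Plant→B→City (+1); total 3.
Path Plant→F→City (+1); total 4.
Path Plant→H→City (+1); total 5.
Path Plant→J→City (+1); total 6.
Path Plant→C→E→City (+1); total 7.
No residual Plant→City path; max flow = 7.
Certifying cut of size 7: {B→City, H→City, J→City, Plant→A, Plant→C, Plant→City, Plant→F}.

7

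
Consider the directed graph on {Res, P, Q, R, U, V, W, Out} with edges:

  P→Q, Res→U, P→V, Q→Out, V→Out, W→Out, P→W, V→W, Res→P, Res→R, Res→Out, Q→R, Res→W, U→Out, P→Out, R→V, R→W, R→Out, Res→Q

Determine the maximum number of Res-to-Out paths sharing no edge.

6

Assign every edge capacity 1; by Menger, the answer equals the max flow.
Path Res→Out (+1); total 1.
Path Res→P→Out (+1); total 2.
Path Res→Q→Out (+1); total 3.
Path Res→R→Out (+1); total 4.
Path Res→U→Out (+1); total 5.
Path Res→W→Out (+1); total 6.
No residual Res→Out path; max flow = 6.
Certifying cut of size 6: {Res→Out, Res→P, Res→Q, Res→R, Res→U, Res→W}.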